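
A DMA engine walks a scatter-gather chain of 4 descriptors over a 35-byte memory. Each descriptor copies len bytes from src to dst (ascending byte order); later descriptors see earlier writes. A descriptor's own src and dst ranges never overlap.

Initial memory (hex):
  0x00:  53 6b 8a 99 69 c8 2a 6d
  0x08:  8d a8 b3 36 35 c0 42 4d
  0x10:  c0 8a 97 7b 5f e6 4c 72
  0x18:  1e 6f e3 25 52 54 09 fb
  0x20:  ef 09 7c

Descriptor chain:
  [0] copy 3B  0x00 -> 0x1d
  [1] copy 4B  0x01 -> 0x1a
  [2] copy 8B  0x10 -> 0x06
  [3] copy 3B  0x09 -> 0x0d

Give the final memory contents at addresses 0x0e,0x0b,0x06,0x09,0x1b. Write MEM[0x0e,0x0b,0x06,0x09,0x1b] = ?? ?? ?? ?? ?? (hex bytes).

MEM[0x0e,0x0b,0x06,0x09,0x1b] = 5f e6 c0 7b 8a

D0: mem[0x1d..0x1f] <- [53 6b 8a]
D1: mem[0x1a..0x1d] <- [6b 8a 99 69]
D2: mem[0x06..0x0d] <- [c0 8a 97 7b 5f e6 4c 72]
D3: mem[0x0d..0x0f] <- [7b 5f e6]
query mem[0x0e]=0x5f, mem[0x0b]=0xe6, mem[0x06]=0xc0, mem[0x09]=0x7b, mem[0x1b]=0x8a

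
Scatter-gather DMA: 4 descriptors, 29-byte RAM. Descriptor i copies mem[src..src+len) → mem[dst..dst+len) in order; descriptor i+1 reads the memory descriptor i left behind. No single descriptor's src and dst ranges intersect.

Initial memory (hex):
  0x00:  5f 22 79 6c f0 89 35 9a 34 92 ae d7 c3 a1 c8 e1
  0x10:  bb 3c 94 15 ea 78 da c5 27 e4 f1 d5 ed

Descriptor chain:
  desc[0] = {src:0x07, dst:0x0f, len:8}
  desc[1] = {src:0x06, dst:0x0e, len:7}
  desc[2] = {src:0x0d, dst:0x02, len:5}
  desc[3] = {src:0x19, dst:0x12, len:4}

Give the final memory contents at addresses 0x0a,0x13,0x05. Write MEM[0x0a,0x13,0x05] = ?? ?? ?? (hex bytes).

MEM[0x0a,0x13,0x05] = ae f1 34

  after D0: wrote 8B at 0x0f = 9a3492aed7c3a1c8
  after D1: wrote 7B at 0x0e = 359a3492aed7c3
  after D2: wrote 5B at 0x02 = a1359a3492
  after D3: wrote 4B at 0x12 = e4f1d5ed
query mem[0x0a]=0xae, mem[0x13]=0xf1, mem[0x05]=0x34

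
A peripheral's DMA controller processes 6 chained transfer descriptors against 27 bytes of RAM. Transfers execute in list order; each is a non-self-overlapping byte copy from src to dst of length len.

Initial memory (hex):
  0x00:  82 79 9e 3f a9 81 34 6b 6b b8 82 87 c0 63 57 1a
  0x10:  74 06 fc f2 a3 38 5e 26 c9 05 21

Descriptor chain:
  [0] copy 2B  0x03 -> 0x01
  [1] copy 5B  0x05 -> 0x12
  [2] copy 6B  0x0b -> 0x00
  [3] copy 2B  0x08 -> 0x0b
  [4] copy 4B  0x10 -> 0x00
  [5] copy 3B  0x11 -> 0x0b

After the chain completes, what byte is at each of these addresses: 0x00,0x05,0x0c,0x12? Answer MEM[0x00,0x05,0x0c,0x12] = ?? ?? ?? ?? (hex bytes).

#0 dst[0x01+2] := {0x3f,0xa9}
#1 dst[0x12+5] := {0x81,0x34,0x6b,0x6b,0xb8}
#2 dst[0x00+6] := {0x87,0xc0,0x63,0x57,0x1a,0x74}
#3 dst[0x0b+2] := {0x6b,0xb8}
#4 dst[0x00+4] := {0x74,0x06,0x81,0x34}
#5 dst[0x0b+3] := {0x06,0x81,0x34}
query mem[0x00]=0x74, mem[0x05]=0x74, mem[0x0c]=0x81, mem[0x12]=0x81

MEM[0x00,0x05,0x0c,0x12] = 74 74 81 81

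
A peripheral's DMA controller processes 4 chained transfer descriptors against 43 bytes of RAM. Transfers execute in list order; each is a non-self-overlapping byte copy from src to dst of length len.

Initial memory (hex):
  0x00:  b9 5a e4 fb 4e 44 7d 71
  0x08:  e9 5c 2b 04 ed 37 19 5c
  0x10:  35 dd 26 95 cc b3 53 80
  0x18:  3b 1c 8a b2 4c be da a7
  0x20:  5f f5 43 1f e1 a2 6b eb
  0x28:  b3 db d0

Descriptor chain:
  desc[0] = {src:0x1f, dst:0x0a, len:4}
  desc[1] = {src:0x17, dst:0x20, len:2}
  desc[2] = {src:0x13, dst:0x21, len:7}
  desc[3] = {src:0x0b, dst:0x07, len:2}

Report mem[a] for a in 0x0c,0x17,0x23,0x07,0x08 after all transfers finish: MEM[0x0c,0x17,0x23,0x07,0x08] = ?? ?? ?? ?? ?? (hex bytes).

MEM[0x0c,0x17,0x23,0x07,0x08] = f5 80 b3 5f f5

D0: mem[0x0a..0x0d] <- [a7 5f f5 43]
D1: mem[0x20..0x21] <- [80 3b]
D2: mem[0x21..0x27] <- [95 cc b3 53 80 3b 1c]
D3: mem[0x07..0x08] <- [5f f5]
query mem[0x0c]=0xf5, mem[0x17]=0x80, mem[0x23]=0xb3, mem[0x07]=0x5f, mem[0x08]=0xf5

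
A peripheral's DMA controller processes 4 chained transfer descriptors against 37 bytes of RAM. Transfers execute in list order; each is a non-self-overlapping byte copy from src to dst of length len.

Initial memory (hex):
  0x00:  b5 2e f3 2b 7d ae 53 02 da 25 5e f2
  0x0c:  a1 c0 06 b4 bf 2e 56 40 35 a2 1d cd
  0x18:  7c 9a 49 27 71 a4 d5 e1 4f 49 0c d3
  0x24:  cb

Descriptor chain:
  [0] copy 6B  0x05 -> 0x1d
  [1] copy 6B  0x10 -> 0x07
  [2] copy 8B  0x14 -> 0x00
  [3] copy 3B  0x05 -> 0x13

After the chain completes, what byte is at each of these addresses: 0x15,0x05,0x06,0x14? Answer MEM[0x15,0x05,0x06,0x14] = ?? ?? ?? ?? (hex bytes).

  after D0: wrote 6B at 0x1d = ae5302da255e
  after D1: wrote 6B at 0x07 = bf2e564035a2
  after D2: wrote 8B at 0x00 = 35a21dcd7c9a4927
  after D3: wrote 3B at 0x13 = 9a4927
query mem[0x15]=0x27, mem[0x05]=0x9a, mem[0x06]=0x49, mem[0x14]=0x49

MEM[0x15,0x05,0x06,0x14] = 27 9a 49 49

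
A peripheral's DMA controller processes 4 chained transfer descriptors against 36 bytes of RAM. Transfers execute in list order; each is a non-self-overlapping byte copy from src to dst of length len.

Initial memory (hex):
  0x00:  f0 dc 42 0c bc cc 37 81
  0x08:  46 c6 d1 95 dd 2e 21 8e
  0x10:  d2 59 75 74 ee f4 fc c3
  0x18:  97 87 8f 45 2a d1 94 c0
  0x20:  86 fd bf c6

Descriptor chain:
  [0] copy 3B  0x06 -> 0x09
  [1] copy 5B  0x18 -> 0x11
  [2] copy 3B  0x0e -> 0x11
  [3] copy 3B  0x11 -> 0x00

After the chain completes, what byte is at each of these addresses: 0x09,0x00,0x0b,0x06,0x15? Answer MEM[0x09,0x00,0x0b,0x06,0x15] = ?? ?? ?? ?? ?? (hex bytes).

MEM[0x09,0x00,0x0b,0x06,0x15] = 37 21 46 37 2a

  after D0: wrote 3B at 0x09 = 378146
  after D1: wrote 5B at 0x11 = 97878f452a
  after D2: wrote 3B at 0x11 = 218ed2
  after D3: wrote 3B at 0x00 = 218ed2
query mem[0x09]=0x37, mem[0x00]=0x21, mem[0x0b]=0x46, mem[0x06]=0x37, mem[0x15]=0x2a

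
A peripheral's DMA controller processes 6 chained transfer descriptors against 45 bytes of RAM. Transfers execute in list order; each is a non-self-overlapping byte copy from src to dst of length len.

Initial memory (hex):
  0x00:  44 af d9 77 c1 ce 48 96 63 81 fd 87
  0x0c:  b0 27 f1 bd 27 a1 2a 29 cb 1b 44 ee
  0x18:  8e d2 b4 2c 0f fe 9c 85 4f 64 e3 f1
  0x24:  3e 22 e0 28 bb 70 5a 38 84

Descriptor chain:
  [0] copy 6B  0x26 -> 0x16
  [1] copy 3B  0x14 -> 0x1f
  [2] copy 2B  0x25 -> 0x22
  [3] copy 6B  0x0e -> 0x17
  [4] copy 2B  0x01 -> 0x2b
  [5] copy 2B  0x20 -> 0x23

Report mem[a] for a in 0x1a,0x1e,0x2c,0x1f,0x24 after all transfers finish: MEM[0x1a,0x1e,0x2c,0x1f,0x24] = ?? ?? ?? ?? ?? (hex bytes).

MEM[0x1a,0x1e,0x2c,0x1f,0x24] = a1 9c d9 cb e0

  after D0: wrote 6B at 0x16 = e028bb705a38
  after D1: wrote 3B at 0x1f = cb1be0
  after D2: wrote 2B at 0x22 = 22e0
  after D3: wrote 6B at 0x17 = f1bd27a12a29
  after D4: wrote 2B at 0x2b = afd9
  after D5: wrote 2B at 0x23 = 1be0
query mem[0x1a]=0xa1, mem[0x1e]=0x9c, mem[0x2c]=0xd9, mem[0x1f]=0xcb, mem[0x24]=0xe0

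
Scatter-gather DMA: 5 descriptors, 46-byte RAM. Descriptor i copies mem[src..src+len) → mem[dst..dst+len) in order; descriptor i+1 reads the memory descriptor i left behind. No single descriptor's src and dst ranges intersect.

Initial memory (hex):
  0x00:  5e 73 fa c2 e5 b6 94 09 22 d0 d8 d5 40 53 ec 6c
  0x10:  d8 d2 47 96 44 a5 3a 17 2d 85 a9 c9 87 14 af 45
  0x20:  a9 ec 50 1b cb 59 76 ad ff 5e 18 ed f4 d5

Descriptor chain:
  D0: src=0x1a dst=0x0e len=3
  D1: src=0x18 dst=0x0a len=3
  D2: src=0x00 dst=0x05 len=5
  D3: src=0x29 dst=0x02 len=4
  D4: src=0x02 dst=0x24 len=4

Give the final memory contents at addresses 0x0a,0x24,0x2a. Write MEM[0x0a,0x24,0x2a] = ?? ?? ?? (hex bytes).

[0] 0x1a->0x0e len=3 : a9 c9 87
[1] 0x18->0x0a len=3 : 2d 85 a9
[2] 0x00->0x05 len=5 : 5e 73 fa c2 e5
[3] 0x29->0x02 len=4 : 5e 18 ed f4
[4] 0x02->0x24 len=4 : 5e 18 ed f4
query mem[0x0a]=0x2d, mem[0x24]=0x5e, mem[0x2a]=0x18

MEM[0x0a,0x24,0x2a] = 2d 5e 18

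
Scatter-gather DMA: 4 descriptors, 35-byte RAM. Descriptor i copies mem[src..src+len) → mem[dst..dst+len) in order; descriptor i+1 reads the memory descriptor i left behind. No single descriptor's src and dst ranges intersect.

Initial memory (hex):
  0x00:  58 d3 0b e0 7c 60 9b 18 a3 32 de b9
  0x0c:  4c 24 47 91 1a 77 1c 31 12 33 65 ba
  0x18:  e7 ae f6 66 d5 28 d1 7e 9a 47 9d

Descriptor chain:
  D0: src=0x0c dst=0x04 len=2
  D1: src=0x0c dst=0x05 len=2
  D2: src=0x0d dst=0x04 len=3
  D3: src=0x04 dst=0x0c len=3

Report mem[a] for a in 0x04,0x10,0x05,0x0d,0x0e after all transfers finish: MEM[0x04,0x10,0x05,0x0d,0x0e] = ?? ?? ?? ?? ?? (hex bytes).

MEM[0x04,0x10,0x05,0x0d,0x0e] = 24 1a 47 47 91

[0] 0x0c->0x04 len=2 : 4c 24
[1] 0x0c->0x05 len=2 : 4c 24
[2] 0x0d->0x04 len=3 : 24 47 91
[3] 0x04->0x0c len=3 : 24 47 91
query mem[0x04]=0x24, mem[0x10]=0x1a, mem[0x05]=0x47, mem[0x0d]=0x47, mem[0x0e]=0x91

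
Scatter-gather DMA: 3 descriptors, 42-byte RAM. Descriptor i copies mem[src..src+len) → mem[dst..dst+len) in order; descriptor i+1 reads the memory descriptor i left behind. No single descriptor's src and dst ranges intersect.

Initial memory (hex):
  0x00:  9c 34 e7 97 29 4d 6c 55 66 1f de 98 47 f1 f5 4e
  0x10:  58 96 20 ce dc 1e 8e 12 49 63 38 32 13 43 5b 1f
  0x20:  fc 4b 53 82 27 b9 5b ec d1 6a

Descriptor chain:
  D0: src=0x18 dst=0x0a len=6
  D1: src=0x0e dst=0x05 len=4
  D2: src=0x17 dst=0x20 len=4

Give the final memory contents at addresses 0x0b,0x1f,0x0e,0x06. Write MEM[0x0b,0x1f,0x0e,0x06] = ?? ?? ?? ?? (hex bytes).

MEM[0x0b,0x1f,0x0e,0x06] = 63 1f 13 43

  after D0: wrote 6B at 0x0a = 496338321343
  after D1: wrote 4B at 0x05 = 13435896
  after D2: wrote 4B at 0x20 = 12496338
query mem[0x0b]=0x63, mem[0x1f]=0x1f, mem[0x0e]=0x13, mem[0x06]=0x43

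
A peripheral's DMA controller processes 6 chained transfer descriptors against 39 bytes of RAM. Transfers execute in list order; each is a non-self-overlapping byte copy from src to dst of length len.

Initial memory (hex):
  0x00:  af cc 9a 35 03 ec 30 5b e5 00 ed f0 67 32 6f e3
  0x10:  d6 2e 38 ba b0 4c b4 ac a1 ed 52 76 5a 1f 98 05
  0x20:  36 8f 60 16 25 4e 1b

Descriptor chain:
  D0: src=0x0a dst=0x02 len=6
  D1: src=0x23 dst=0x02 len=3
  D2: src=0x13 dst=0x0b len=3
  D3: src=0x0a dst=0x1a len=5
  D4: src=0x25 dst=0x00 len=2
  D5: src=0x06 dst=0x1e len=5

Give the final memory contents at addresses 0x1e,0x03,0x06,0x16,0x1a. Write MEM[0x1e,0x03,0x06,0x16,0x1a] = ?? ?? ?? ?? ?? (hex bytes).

MEM[0x1e,0x03,0x06,0x16,0x1a] = 6f 25 6f b4 ed

[0] 0x0a->0x02 len=6 : ed f0 67 32 6f e3
[1] 0x23->0x02 len=3 : 16 25 4e
[2] 0x13->0x0b len=3 : ba b0 4c
[3] 0x0a->0x1a len=5 : ed ba b0 4c 6f
[4] 0x25->0x00 len=2 : 4e 1b
[5] 0x06->0x1e len=5 : 6f e3 e5 00 ed
query mem[0x1e]=0x6f, mem[0x03]=0x25, mem[0x06]=0x6f, mem[0x16]=0xb4, mem[0x1a]=0xed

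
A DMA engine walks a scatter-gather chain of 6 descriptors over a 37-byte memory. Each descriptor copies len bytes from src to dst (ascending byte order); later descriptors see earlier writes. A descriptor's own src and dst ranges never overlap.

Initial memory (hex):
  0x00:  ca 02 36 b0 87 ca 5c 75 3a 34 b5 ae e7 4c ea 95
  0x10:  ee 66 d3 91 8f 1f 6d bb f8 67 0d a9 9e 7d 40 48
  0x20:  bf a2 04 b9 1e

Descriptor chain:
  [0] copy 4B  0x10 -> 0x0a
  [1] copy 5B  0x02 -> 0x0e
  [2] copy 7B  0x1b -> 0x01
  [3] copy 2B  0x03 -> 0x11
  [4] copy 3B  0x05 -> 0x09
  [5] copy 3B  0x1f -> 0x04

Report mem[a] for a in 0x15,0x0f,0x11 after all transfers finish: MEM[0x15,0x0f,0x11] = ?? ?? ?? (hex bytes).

MEM[0x15,0x0f,0x11] = 1f b0 7d

#0 dst[0x0a+4] := {0xee,0x66,0xd3,0x91}
#1 dst[0x0e+5] := {0x36,0xb0,0x87,0xca,0x5c}
#2 dst[0x01+7] := {0xa9,0x9e,0x7d,0x40,0x48,0xbf,0xa2}
#3 dst[0x11+2] := {0x7d,0x40}
#4 dst[0x09+3] := {0x48,0xbf,0xa2}
#5 dst[0x04+3] := {0x48,0xbf,0xa2}
query mem[0x15]=0x1f, mem[0x0f]=0xb0, mem[0x11]=0x7d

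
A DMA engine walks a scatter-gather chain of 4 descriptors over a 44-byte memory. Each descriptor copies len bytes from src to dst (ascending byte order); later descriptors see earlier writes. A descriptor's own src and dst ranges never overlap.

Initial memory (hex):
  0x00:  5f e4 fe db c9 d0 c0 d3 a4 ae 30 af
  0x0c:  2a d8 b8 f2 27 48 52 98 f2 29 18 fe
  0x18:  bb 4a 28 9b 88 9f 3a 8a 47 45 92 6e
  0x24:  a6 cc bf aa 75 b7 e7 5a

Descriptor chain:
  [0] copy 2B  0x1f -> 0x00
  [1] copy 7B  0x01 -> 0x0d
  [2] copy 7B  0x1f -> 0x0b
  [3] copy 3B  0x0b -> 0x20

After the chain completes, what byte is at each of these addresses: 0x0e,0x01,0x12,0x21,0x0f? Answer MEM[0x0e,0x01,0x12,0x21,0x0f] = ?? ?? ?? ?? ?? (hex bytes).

  after D0: wrote 2B at 0x00 = 8a47
  after D1: wrote 7B at 0x0d = 47fedbc9d0c0d3
  after D2: wrote 7B at 0x0b = 8a4745926ea6cc
  after D3: wrote 3B at 0x20 = 8a4745
query mem[0x0e]=0x92, mem[0x01]=0x47, mem[0x12]=0xc0, mem[0x21]=0x47, mem[0x0f]=0x6e

MEM[0x0e,0x01,0x12,0x21,0x0f] = 92 47 c0 47 6e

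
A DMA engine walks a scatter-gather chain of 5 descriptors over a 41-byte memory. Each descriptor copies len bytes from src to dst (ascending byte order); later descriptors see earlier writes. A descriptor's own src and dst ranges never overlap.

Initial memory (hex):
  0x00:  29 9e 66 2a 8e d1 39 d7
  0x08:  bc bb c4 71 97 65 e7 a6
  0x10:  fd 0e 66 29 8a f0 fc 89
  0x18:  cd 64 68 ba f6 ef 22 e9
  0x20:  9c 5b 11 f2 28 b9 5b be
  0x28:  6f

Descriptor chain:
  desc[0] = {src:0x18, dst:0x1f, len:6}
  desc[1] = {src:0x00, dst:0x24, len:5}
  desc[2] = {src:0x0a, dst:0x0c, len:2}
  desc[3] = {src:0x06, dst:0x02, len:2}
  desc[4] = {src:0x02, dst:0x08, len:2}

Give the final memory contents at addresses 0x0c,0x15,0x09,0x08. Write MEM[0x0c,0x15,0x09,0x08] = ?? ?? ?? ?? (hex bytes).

[0] 0x18->0x1f len=6 : cd 64 68 ba f6 ef
[1] 0x00->0x24 len=5 : 29 9e 66 2a 8e
[2] 0x0a->0x0c len=2 : c4 71
[3] 0x06->0x02 len=2 : 39 d7
[4] 0x02->0x08 len=2 : 39 d7
query mem[0x0c]=0xc4, mem[0x15]=0xf0, mem[0x09]=0xd7, mem[0x08]=0x39

MEM[0x0c,0x15,0x09,0x08] = c4 f0 d7 39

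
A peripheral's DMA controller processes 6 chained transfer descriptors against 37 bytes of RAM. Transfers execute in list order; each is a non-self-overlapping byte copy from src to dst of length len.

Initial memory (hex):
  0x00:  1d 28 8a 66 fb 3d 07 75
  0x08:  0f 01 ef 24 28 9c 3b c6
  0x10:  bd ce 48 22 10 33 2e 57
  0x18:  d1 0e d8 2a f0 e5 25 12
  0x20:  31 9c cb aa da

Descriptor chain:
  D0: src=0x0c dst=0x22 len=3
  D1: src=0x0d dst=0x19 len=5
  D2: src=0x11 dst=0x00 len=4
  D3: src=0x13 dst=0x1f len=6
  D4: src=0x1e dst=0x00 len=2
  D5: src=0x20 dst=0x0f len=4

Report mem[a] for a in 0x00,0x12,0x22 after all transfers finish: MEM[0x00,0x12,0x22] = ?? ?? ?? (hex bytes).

  after D0: wrote 3B at 0x22 = 289c3b
  after D1: wrote 5B at 0x19 = 9c3bc6bdce
  after D2: wrote 4B at 0x00 = ce482210
  after D3: wrote 6B at 0x1f = 2210332e57d1
  after D4: wrote 2B at 0x00 = 2522
  after D5: wrote 4B at 0x0f = 10332e57
query mem[0x00]=0x25, mem[0x12]=0x57, mem[0x22]=0x2e

MEM[0x00,0x12,0x22] = 25 57 2e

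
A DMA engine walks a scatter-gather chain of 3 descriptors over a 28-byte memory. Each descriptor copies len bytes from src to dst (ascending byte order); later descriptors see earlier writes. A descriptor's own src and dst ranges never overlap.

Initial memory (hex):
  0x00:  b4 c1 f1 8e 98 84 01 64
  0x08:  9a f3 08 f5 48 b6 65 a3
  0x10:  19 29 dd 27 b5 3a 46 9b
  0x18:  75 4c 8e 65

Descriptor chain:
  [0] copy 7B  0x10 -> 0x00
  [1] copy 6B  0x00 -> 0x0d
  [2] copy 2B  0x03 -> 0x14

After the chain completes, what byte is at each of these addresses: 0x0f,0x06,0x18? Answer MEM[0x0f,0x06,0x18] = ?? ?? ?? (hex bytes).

D0: mem[0x00..0x06] <- [19 29 dd 27 b5 3a 46]
D1: mem[0x0d..0x12] <- [19 29 dd 27 b5 3a]
D2: mem[0x14..0x15] <- [27 b5]
query mem[0x0f]=0xdd, mem[0x06]=0x46, mem[0x18]=0x75

MEM[0x0f,0x06,0x18] = dd 46 75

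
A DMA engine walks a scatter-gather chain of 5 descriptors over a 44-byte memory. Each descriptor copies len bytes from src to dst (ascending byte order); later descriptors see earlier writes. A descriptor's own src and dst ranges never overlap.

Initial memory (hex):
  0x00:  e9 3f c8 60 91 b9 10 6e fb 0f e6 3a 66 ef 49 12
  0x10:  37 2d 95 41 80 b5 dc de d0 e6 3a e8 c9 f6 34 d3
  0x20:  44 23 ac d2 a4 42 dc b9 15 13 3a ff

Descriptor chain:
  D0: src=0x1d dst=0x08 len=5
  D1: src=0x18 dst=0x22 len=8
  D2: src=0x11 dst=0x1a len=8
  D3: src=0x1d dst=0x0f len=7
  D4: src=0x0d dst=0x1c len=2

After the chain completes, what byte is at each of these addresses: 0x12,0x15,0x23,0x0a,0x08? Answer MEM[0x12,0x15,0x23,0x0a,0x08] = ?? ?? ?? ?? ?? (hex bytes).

MEM[0x12,0x15,0x23,0x0a,0x08] = de e6 e6 d3 f6

[0] 0x1d->0x08 len=5 : f6 34 d3 44 23
[1] 0x18->0x22 len=8 : d0 e6 3a e8 c9 f6 34 d3
[2] 0x11->0x1a len=8 : 2d 95 41 80 b5 dc de d0
[3] 0x1d->0x0f len=7 : 80 b5 dc de d0 d0 e6
[4] 0x0d->0x1c len=2 : ef 49
query mem[0x12]=0xde, mem[0x15]=0xe6, mem[0x23]=0xe6, mem[0x0a]=0xd3, mem[0x08]=0xf6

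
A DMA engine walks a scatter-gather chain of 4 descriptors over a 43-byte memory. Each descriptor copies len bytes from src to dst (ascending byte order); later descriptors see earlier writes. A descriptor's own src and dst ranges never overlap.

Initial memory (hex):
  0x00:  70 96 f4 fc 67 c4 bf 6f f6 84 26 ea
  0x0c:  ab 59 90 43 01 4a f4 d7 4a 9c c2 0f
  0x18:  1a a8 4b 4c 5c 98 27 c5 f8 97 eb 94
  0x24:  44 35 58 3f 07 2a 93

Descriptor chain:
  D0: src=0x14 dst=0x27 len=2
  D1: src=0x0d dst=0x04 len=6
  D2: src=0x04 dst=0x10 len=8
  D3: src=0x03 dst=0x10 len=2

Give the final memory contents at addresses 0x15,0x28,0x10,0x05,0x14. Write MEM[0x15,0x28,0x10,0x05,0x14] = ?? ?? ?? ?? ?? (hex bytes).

[0] 0x14->0x27 len=2 : 4a 9c
[1] 0x0d->0x04 len=6 : 59 90 43 01 4a f4
[2] 0x04->0x10 len=8 : 59 90 43 01 4a f4 26 ea
[3] 0x03->0x10 len=2 : fc 59
query mem[0x15]=0xf4, mem[0x28]=0x9c, mem[0x10]=0xfc, mem[0x05]=0x90, mem[0x14]=0x4a

MEM[0x15,0x28,0x10,0x05,0x14] = f4 9c fc 90 4a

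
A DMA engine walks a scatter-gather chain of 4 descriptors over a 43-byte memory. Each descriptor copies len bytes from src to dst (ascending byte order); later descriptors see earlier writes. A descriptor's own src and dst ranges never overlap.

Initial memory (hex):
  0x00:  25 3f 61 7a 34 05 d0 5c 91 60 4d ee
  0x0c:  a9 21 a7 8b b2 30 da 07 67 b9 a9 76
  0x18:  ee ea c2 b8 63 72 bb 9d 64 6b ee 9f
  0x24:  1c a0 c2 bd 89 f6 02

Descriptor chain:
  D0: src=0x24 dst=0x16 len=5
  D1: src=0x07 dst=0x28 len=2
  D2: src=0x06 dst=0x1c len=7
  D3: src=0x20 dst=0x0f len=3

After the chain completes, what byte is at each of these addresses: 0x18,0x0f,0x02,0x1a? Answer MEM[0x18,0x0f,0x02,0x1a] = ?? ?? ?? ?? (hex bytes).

MEM[0x18,0x0f,0x02,0x1a] = c2 4d 61 89

D0: mem[0x16..0x1a] <- [1c a0 c2 bd 89]
D1: mem[0x28..0x29] <- [5c 91]
D2: mem[0x1c..0x22] <- [d0 5c 91 60 4d ee a9]
D3: mem[0x0f..0x11] <- [4d ee a9]
query mem[0x18]=0xc2, mem[0x0f]=0x4d, mem[0x02]=0x61, mem[0x1a]=0x89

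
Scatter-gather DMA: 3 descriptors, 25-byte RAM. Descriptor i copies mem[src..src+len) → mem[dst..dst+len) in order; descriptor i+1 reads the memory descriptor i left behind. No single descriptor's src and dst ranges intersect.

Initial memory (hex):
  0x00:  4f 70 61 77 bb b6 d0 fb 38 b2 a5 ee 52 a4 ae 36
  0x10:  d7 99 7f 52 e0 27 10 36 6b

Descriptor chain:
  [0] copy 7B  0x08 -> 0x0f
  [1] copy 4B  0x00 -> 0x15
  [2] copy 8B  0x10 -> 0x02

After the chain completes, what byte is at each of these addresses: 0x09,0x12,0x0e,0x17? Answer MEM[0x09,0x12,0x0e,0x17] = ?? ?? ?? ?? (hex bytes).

MEM[0x09,0x12,0x0e,0x17] = 61 ee ae 61

D0: mem[0x0f..0x15] <- [38 b2 a5 ee 52 a4 ae]
D1: mem[0x15..0x18] <- [4f 70 61 77]
D2: mem[0x02..0x09] <- [b2 a5 ee 52 a4 4f 70 61]
query mem[0x09]=0x61, mem[0x12]=0xee, mem[0x0e]=0xae, mem[0x17]=0x61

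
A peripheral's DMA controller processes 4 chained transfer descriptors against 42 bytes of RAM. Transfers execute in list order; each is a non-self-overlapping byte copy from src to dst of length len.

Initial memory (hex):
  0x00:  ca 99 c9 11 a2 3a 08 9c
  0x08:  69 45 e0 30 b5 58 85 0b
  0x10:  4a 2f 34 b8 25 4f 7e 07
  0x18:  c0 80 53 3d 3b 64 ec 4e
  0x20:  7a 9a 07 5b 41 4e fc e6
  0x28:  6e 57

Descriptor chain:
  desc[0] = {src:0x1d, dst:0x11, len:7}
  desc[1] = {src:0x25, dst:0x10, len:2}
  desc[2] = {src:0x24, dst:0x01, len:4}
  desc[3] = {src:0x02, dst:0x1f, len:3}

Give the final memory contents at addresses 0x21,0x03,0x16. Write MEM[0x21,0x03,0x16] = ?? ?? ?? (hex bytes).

D0: mem[0x11..0x17] <- [64 ec 4e 7a 9a 07 5b]
D1: mem[0x10..0x11] <- [4e fc]
D2: mem[0x01..0x04] <- [41 4e fc e6]
D3: mem[0x1f..0x21] <- [4e fc e6]
query mem[0x21]=0xe6, mem[0x03]=0xfc, mem[0x16]=0x07

MEM[0x21,0x03,0x16] = e6 fc 07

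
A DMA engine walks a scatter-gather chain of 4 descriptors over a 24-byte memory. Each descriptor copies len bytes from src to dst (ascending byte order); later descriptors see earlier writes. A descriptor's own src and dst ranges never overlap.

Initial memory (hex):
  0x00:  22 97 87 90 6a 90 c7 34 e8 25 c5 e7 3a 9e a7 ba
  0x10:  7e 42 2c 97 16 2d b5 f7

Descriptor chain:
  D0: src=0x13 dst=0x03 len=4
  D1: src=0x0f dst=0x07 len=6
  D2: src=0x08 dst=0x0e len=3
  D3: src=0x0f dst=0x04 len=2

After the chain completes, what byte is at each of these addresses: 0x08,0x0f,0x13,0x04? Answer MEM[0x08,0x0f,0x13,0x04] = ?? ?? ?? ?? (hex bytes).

MEM[0x08,0x0f,0x13,0x04] = 7e 42 97 42

D0: mem[0x03..0x06] <- [97 16 2d b5]
D1: mem[0x07..0x0c] <- [ba 7e 42 2c 97 16]
D2: mem[0x0e..0x10] <- [7e 42 2c]
D3: mem[0x04..0x05] <- [42 2c]
query mem[0x08]=0x7e, mem[0x0f]=0x42, mem[0x13]=0x97, mem[0x04]=0x42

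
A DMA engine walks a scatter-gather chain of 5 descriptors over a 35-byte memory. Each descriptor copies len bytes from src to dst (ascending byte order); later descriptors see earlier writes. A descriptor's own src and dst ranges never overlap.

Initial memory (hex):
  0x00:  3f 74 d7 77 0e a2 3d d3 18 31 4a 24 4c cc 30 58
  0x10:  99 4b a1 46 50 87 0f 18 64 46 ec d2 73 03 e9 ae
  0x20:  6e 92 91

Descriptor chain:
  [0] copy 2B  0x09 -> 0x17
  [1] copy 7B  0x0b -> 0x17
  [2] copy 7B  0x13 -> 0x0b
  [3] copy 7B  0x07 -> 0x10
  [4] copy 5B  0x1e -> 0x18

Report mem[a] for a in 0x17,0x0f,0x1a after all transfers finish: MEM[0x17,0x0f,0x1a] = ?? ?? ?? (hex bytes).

MEM[0x17,0x0f,0x1a] = 24 24 6e

D0: mem[0x17..0x18] <- [31 4a]
D1: mem[0x17..0x1d] <- [24 4c cc 30 58 99 4b]
D2: mem[0x0b..0x11] <- [46 50 87 0f 24 4c cc]
D3: mem[0x10..0x16] <- [d3 18 31 4a 46 50 87]
D4: mem[0x18..0x1c] <- [e9 ae 6e 92 91]
query mem[0x17]=0x24, mem[0x0f]=0x24, mem[0x1a]=0x6e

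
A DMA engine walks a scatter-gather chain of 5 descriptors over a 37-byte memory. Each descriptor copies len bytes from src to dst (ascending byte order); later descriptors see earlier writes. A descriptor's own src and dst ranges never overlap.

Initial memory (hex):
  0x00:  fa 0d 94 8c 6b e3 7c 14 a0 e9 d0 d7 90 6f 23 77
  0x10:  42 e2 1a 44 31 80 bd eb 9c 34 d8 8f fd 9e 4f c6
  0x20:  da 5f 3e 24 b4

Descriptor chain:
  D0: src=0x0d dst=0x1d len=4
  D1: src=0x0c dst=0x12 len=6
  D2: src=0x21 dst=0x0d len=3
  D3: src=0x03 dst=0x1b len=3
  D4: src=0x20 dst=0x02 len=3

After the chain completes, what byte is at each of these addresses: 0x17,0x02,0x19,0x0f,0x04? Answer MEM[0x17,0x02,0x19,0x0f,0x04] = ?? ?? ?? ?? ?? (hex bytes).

#0 dst[0x1d+4] := {0x6f,0x23,0x77,0x42}
#1 dst[0x12+6] := {0x90,0x6f,0x23,0x77,0x42,0xe2}
#2 dst[0x0d+3] := {0x5f,0x3e,0x24}
#3 dst[0x1b+3] := {0x8c,0x6b,0xe3}
#4 dst[0x02+3] := {0x42,0x5f,0x3e}
query mem[0x17]=0xe2, mem[0x02]=0x42, mem[0x19]=0x34, mem[0x0f]=0x24, mem[0x04]=0x3e

MEM[0x17,0x02,0x19,0x0f,0x04] = e2 42 34 24 3e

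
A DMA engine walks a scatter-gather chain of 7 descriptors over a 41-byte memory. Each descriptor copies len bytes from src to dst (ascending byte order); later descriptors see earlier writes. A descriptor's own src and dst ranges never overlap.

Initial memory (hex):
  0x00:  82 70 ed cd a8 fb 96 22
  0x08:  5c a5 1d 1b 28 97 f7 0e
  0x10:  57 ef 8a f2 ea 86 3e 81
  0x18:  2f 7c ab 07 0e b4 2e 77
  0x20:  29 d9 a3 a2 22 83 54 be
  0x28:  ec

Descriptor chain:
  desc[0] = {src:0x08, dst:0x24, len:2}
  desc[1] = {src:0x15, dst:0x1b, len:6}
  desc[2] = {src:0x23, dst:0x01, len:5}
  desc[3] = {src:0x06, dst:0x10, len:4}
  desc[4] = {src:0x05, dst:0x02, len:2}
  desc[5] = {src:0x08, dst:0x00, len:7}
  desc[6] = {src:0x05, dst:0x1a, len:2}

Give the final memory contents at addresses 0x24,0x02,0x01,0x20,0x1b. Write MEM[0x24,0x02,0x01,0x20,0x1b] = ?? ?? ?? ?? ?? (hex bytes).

MEM[0x24,0x02,0x01,0x20,0x1b] = 5c 1d a5 ab f7

  after D0: wrote 2B at 0x24 = 5ca5
  after D1: wrote 6B at 0x1b = 863e812f7cab
  after D2: wrote 5B at 0x01 = a25ca554be
  after D3: wrote 4B at 0x10 = 96225ca5
  after D4: wrote 2B at 0x02 = be96
  after D5: wrote 7B at 0x00 = 5ca51d1b2897f7
  after D6: wrote 2B at 0x1a = 97f7
query mem[0x24]=0x5c, mem[0x02]=0x1d, mem[0x01]=0xa5, mem[0x20]=0xab, mem[0x1b]=0xf7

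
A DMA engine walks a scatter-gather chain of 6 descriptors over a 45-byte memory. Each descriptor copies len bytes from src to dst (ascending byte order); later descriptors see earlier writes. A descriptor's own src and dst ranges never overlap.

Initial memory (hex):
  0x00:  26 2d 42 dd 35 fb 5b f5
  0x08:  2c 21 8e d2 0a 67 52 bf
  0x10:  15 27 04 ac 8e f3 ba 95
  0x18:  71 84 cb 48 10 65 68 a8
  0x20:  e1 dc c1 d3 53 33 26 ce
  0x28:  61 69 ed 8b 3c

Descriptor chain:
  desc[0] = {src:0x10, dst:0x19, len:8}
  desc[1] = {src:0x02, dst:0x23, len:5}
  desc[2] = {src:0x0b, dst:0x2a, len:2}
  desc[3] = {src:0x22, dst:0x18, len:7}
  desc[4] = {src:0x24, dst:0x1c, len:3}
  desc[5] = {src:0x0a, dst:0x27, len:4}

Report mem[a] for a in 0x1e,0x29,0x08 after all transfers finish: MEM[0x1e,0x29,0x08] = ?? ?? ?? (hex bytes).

  after D0: wrote 8B at 0x19 = 152704ac8ef3ba95
  after D1: wrote 5B at 0x23 = 42dd35fb5b
  after D2: wrote 2B at 0x2a = d20a
  after D3: wrote 7B at 0x18 = c142dd35fb5b61
  after D4: wrote 3B at 0x1c = dd35fb
  after D5: wrote 4B at 0x27 = 8ed20a67
query mem[0x1e]=0xfb, mem[0x29]=0x0a, mem[0x08]=0x2c

MEM[0x1e,0x29,0x08] = fb 0a 2c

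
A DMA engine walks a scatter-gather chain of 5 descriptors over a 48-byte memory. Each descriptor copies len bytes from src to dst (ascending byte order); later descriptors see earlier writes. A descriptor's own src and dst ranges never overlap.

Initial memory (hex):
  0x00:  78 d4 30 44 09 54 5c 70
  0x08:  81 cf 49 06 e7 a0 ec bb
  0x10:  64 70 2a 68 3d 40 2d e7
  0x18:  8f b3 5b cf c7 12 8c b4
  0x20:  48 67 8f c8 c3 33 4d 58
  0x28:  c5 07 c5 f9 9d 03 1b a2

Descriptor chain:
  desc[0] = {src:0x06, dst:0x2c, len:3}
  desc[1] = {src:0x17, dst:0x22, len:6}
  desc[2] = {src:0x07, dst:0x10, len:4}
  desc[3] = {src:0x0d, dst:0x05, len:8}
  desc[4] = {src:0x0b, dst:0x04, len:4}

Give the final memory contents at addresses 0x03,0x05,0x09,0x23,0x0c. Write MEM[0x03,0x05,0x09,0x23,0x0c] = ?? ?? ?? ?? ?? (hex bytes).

[0] 0x06->0x2c len=3 : 5c 70 81
[1] 0x17->0x22 len=6 : e7 8f b3 5b cf c7
[2] 0x07->0x10 len=4 : 70 81 cf 49
[3] 0x0d->0x05 len=8 : a0 ec bb 70 81 cf 49 3d
[4] 0x0b->0x04 len=4 : 49 3d a0 ec
query mem[0x03]=0x44, mem[0x05]=0x3d, mem[0x09]=0x81, mem[0x23]=0x8f, mem[0x0c]=0x3d

MEM[0x03,0x05,0x09,0x23,0x0c] = 44 3d 81 8f 3d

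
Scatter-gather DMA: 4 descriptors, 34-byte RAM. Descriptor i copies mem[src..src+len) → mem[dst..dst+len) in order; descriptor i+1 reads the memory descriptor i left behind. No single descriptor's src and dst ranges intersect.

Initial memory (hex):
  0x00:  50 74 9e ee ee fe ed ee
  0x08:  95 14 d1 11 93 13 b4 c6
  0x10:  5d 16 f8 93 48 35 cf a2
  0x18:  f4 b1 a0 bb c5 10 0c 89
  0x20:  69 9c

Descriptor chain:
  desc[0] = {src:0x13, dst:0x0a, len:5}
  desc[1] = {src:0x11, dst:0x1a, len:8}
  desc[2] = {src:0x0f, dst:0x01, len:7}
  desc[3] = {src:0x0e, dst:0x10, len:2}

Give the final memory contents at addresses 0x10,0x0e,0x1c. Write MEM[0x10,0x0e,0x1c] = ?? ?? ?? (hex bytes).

MEM[0x10,0x0e,0x1c] = a2 a2 93

[0] 0x13->0x0a len=5 : 93 48 35 cf a2
[1] 0x11->0x1a len=8 : 16 f8 93 48 35 cf a2 f4
[2] 0x0f->0x01 len=7 : c6 5d 16 f8 93 48 35
[3] 0x0e->0x10 len=2 : a2 c6
query mem[0x10]=0xa2, mem[0x0e]=0xa2, mem[0x1c]=0x93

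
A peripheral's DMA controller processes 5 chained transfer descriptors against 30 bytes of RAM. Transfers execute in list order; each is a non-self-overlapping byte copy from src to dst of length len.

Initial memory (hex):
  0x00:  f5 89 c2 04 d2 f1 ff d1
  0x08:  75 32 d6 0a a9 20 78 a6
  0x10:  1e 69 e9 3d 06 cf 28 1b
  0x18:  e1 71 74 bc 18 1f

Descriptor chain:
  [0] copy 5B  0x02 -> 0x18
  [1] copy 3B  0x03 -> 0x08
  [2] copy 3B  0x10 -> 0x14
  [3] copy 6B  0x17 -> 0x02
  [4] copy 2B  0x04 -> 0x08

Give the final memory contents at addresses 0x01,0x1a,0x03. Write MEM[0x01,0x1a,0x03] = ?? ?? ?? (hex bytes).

#0 dst[0x18+5] := {0xc2,0x04,0xd2,0xf1,0xff}
#1 dst[0x08+3] := {0x04,0xd2,0xf1}
#2 dst[0x14+3] := {0x1e,0x69,0xe9}
#3 dst[0x02+6] := {0x1b,0xc2,0x04,0xd2,0xf1,0xff}
#4 dst[0x08+2] := {0x04,0xd2}
query mem[0x01]=0x89, mem[0x1a]=0xd2, mem[0x03]=0xc2

MEM[0x01,0x1a,0x03] = 89 d2 c2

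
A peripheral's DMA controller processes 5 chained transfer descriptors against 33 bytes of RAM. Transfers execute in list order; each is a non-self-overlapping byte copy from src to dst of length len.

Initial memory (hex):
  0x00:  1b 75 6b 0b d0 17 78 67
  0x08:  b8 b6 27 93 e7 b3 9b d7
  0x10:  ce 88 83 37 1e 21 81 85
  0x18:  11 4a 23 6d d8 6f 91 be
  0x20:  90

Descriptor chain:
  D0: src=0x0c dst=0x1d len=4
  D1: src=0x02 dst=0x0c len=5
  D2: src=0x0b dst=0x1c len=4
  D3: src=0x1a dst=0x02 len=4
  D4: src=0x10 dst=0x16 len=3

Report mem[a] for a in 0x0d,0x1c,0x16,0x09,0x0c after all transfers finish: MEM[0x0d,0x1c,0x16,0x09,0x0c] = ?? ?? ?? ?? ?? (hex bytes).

MEM[0x0d,0x1c,0x16,0x09,0x0c] = 0b 93 78 b6 6b

D0: mem[0x1d..0x20] <- [e7 b3 9b d7]
D1: mem[0x0c..0x10] <- [6b 0b d0 17 78]
D2: mem[0x1c..0x1f] <- [93 6b 0b d0]
D3: mem[0x02..0x05] <- [23 6d 93 6b]
D4: mem[0x16..0x18] <- [78 88 83]
query mem[0x0d]=0x0b, mem[0x1c]=0x93, mem[0x16]=0x78, mem[0x09]=0xb6, mem[0x0c]=0x6b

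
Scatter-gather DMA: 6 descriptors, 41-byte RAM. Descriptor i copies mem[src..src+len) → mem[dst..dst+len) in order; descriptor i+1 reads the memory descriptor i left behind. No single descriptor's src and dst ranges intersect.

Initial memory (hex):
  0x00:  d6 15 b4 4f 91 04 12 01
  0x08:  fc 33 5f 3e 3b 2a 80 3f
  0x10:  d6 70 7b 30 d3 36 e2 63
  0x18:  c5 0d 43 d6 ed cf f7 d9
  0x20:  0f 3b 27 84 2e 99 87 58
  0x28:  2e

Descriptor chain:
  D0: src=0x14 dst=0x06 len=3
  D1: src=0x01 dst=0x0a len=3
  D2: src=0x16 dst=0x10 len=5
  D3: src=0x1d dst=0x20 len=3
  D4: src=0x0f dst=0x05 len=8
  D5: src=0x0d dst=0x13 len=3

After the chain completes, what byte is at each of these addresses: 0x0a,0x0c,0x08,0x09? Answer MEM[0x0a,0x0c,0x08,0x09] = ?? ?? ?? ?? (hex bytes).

MEM[0x0a,0x0c,0x08,0x09] = 43 e2 c5 0d

[0] 0x14->0x06 len=3 : d3 36 e2
[1] 0x01->0x0a len=3 : 15 b4 4f
[2] 0x16->0x10 len=5 : e2 63 c5 0d 43
[3] 0x1d->0x20 len=3 : cf f7 d9
[4] 0x0f->0x05 len=8 : 3f e2 63 c5 0d 43 36 e2
[5] 0x0d->0x13 len=3 : 2a 80 3f
query mem[0x0a]=0x43, mem[0x0c]=0xe2, mem[0x08]=0xc5, mem[0x09]=0x0d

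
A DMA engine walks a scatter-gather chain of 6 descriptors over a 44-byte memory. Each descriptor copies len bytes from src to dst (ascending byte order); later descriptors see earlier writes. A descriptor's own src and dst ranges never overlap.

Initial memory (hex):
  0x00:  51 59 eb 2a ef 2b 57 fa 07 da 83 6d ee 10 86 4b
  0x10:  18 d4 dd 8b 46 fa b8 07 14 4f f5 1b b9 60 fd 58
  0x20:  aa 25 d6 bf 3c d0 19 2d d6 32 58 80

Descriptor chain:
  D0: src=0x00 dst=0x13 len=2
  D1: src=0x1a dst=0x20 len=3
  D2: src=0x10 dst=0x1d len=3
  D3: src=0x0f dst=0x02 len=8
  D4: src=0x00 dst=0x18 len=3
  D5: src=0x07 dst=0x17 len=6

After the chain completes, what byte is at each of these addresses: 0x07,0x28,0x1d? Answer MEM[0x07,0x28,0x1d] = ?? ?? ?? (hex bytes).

[0] 0x00->0x13 len=2 : 51 59
[1] 0x1a->0x20 len=3 : f5 1b b9
[2] 0x10->0x1d len=3 : 18 d4 dd
[3] 0x0f->0x02 len=8 : 4b 18 d4 dd 51 59 fa b8
[4] 0x00->0x18 len=3 : 51 59 4b
[5] 0x07->0x17 len=6 : 59 fa b8 83 6d ee
query mem[0x07]=0x59, mem[0x28]=0xd6, mem[0x1d]=0x18

MEM[0x07,0x28,0x1d] = 59 d6 18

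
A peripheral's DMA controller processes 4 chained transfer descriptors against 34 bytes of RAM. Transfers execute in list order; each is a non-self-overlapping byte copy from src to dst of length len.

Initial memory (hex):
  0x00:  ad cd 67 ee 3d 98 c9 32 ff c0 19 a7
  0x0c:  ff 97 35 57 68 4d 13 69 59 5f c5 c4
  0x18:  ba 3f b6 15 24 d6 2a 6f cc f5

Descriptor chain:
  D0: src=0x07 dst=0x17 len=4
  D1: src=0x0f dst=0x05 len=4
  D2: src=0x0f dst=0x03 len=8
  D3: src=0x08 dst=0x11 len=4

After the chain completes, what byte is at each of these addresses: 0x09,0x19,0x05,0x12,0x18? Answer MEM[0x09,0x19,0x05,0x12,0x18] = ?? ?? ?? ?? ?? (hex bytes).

MEM[0x09,0x19,0x05,0x12,0x18] = 5f c0 4d 5f ff

[0] 0x07->0x17 len=4 : 32 ff c0 19
[1] 0x0f->0x05 len=4 : 57 68 4d 13
[2] 0x0f->0x03 len=8 : 57 68 4d 13 69 59 5f c5
[3] 0x08->0x11 len=4 : 59 5f c5 a7
query mem[0x09]=0x5f, mem[0x19]=0xc0, mem[0x05]=0x4d, mem[0x12]=0x5f, mem[0x18]=0xff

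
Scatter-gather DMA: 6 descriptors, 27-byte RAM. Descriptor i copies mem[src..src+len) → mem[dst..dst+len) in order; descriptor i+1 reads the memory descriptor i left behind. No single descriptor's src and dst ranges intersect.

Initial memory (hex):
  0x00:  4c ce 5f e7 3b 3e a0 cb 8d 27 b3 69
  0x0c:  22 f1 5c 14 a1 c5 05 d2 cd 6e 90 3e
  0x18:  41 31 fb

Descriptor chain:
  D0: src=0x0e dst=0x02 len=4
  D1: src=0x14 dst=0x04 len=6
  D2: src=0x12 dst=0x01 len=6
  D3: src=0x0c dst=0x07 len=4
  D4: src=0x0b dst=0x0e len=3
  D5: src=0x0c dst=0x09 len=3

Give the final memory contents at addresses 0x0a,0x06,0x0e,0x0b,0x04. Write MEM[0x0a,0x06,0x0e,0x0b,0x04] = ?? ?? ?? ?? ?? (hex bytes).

#0 dst[0x02+4] := {0x5c,0x14,0xa1,0xc5}
#1 dst[0x04+6] := {0xcd,0x6e,0x90,0x3e,0x41,0x31}
#2 dst[0x01+6] := {0x05,0xd2,0xcd,0x6e,0x90,0x3e}
#3 dst[0x07+4] := {0x22,0xf1,0x5c,0x14}
#4 dst[0x0e+3] := {0x69,0x22,0xf1}
#5 dst[0x09+3] := {0x22,0xf1,0x69}
query mem[0x0a]=0xf1, mem[0x06]=0x3e, mem[0x0e]=0x69, mem[0x0b]=0x69, mem[0x04]=0x6e

MEM[0x0a,0x06,0x0e,0x0b,0x04] = f1 3e 69 69 6e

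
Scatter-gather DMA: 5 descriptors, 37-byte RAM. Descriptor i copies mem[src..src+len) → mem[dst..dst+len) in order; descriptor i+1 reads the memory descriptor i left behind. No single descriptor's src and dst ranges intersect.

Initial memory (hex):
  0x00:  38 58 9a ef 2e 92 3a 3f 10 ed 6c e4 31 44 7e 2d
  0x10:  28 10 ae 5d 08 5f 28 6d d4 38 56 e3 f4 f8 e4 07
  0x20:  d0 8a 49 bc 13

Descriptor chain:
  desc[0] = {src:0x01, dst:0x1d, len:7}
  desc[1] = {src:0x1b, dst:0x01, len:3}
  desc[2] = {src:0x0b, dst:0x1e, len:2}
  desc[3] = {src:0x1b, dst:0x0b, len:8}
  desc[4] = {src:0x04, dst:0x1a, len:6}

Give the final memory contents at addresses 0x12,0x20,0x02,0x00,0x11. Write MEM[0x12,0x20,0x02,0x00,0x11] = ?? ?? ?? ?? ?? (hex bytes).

#0 dst[0x1d+7] := {0x58,0x9a,0xef,0x2e,0x92,0x3a,0x3f}
#1 dst[0x01+3] := {0xe3,0xf4,0x58}
#2 dst[0x1e+2] := {0xe4,0x31}
#3 dst[0x0b+8] := {0xe3,0xf4,0x58,0xe4,0x31,0x2e,0x92,0x3a}
#4 dst[0x1a+6] := {0x2e,0x92,0x3a,0x3f,0x10,0xed}
query mem[0x12]=0x3a, mem[0x20]=0x2e, mem[0x02]=0xf4, mem[0x00]=0x38, mem[0x11]=0x92

MEM[0x12,0x20,0x02,0x00,0x11] = 3a 2e f4 38 92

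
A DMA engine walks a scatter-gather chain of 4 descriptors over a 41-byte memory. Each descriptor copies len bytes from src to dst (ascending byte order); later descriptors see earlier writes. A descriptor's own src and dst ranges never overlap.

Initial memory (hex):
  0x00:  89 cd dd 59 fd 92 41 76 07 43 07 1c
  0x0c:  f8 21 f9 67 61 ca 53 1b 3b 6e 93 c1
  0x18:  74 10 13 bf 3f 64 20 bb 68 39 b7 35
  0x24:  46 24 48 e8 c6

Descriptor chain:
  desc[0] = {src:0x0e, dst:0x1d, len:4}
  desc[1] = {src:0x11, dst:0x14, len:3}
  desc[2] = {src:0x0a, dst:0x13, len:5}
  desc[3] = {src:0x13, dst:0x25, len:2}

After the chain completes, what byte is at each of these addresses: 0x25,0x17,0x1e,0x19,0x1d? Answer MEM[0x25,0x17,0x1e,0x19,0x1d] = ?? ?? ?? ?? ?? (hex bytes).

  after D0: wrote 4B at 0x1d = f96761ca
  after D1: wrote 3B at 0x14 = ca531b
  after D2: wrote 5B at 0x13 = 071cf821f9
  after D3: wrote 2B at 0x25 = 071c
query mem[0x25]=0x07, mem[0x17]=0xf9, mem[0x1e]=0x67, mem[0x19]=0x10, mem[0x1d]=0xf9

MEM[0x25,0x17,0x1e,0x19,0x1d] = 07 f9 67 10 f9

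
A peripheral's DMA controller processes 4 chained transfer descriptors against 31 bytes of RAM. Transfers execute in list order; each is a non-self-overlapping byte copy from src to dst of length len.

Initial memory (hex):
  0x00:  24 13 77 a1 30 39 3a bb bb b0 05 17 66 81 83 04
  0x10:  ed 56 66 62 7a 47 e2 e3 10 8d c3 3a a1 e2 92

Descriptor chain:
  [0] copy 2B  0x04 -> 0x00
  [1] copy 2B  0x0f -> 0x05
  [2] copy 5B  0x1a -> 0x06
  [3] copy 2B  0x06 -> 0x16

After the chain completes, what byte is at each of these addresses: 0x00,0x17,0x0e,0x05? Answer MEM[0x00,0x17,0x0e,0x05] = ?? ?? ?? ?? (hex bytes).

MEM[0x00,0x17,0x0e,0x05] = 30 3a 83 04

[0] 0x04->0x00 len=2 : 30 39
[1] 0x0f->0x05 len=2 : 04 ed
[2] 0x1a->0x06 len=5 : c3 3a a1 e2 92
[3] 0x06->0x16 len=2 : c3 3a
query mem[0x00]=0x30, mem[0x17]=0x3a, mem[0x0e]=0x83, mem[0x05]=0x04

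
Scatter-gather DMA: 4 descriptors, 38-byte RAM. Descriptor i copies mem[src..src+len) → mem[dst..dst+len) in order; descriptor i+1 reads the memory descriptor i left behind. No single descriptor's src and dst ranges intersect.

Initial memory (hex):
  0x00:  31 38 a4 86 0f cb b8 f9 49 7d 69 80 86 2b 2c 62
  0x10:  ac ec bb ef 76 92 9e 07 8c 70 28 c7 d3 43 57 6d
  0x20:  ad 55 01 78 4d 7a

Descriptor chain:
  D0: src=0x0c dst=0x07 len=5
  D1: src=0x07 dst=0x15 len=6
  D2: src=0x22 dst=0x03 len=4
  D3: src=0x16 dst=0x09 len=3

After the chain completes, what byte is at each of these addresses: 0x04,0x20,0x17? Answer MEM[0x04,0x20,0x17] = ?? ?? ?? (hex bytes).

MEM[0x04,0x20,0x17] = 78 ad 2c

D0: mem[0x07..0x0b] <- [86 2b 2c 62 ac]
D1: mem[0x15..0x1a] <- [86 2b 2c 62 ac 86]
D2: mem[0x03..0x06] <- [01 78 4d 7a]
D3: mem[0x09..0x0b] <- [2b 2c 62]
query mem[0x04]=0x78, mem[0x20]=0xad, mem[0x17]=0x2c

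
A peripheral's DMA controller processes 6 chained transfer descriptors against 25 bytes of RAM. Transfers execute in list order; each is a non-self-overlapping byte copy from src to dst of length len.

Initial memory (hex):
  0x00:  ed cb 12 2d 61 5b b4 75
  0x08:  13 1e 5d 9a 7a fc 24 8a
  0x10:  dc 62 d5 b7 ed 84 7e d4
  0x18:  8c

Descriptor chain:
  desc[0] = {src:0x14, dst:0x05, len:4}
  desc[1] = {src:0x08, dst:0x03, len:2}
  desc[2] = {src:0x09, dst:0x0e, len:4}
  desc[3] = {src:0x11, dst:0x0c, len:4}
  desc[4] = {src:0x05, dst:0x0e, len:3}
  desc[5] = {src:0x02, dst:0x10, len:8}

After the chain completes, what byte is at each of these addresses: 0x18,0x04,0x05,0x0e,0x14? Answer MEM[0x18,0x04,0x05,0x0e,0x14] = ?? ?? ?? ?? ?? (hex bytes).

MEM[0x18,0x04,0x05,0x0e,0x14] = 8c 1e ed ed 84

[0] 0x14->0x05 len=4 : ed 84 7e d4
[1] 0x08->0x03 len=2 : d4 1e
[2] 0x09->0x0e len=4 : 1e 5d 9a 7a
[3] 0x11->0x0c len=4 : 7a d5 b7 ed
[4] 0x05->0x0e len=3 : ed 84 7e
[5] 0x02->0x10 len=8 : 12 d4 1e ed 84 7e d4 1e
query mem[0x18]=0x8c, mem[0x04]=0x1e, mem[0x05]=0xed, mem[0x0e]=0xed, mem[0x14]=0x84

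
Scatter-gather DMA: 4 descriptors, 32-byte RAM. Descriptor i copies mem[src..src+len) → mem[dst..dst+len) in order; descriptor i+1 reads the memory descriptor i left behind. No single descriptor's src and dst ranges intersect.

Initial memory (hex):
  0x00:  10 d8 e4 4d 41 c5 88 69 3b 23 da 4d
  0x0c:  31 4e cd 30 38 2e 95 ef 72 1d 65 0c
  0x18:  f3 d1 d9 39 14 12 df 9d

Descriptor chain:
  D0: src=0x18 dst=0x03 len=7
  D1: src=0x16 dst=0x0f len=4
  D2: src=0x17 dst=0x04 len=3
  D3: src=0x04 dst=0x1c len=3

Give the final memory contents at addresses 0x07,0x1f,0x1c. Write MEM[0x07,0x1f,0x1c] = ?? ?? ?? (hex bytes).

  after D0: wrote 7B at 0x03 = f3d1d9391412df
  after D1: wrote 4B at 0x0f = 650cf3d1
  after D2: wrote 3B at 0x04 = 0cf3d1
  after D3: wrote 3B at 0x1c = 0cf3d1
query mem[0x07]=0x14, mem[0x1f]=0x9d, mem[0x1c]=0x0c

MEM[0x07,0x1f,0x1c] = 14 9d 0c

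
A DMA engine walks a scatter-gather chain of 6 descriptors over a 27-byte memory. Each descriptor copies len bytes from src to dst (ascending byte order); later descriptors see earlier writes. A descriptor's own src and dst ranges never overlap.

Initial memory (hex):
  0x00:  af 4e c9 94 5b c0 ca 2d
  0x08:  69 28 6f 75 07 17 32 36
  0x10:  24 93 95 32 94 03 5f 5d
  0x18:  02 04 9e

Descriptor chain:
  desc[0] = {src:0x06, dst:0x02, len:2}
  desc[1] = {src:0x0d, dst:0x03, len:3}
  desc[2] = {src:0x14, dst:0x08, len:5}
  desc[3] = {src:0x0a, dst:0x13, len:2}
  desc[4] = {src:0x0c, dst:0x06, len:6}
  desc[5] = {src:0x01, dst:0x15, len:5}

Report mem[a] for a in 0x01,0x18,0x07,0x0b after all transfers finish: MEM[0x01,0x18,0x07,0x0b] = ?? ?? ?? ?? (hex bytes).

MEM[0x01,0x18,0x07,0x0b] = 4e 32 17 93

D0: mem[0x02..0x03] <- [ca 2d]
D1: mem[0x03..0x05] <- [17 32 36]
D2: mem[0x08..0x0c] <- [94 03 5f 5d 02]
D3: mem[0x13..0x14] <- [5f 5d]
D4: mem[0x06..0x0b] <- [02 17 32 36 24 93]
D5: mem[0x15..0x19] <- [4e ca 17 32 36]
query mem[0x01]=0x4e, mem[0x18]=0x32, mem[0x07]=0x17, mem[0x0b]=0x93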